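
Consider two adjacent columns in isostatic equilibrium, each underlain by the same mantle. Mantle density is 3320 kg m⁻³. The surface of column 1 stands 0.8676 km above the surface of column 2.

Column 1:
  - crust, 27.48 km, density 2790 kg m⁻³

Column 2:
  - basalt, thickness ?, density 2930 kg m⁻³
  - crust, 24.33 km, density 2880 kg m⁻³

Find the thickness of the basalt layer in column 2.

Take the compensation level at the base of the deeper column (depth z_c below the surface of column 1) and equate Σ ρ_i t_i down to z_c; mantle fills any gap and the z_c terms cancel.
Column 1: 27.48×2790 + (z_c − 27.48)×3320
Column 2: 0.8676×0 + x×2930 + 24.33×2880 + (z_c − 0.8676 − 24.33 − x)×3320
The z_c×3320 term appears on both sides and cancels. Collect the known terms of each column as K = Σ(ρt)_known − 3320 × (depth of known layers): K_1 = 76669.2 − 3320×27.48 = −14564.4; K_2 = 70070.4 − 3320×(0.8676 + 24.33) = −13585.632.
Balance: K_1 = K_2 − x×(3320 − 2930), so x = (K_2 − K_1)/(3320 − 2930) = 978.768/390 = 2.51 km.

2.51 km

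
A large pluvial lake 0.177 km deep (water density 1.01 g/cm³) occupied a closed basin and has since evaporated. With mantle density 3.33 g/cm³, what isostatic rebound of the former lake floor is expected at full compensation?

u = d ρ_w/ρ_m = 0.177 km × 1.01/3.33 = 0.0537 km.

0.0537 km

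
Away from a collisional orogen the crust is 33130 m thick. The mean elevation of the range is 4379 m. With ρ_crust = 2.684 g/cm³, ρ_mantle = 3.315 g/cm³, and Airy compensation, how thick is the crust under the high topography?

Root depth r = h ρ_c / (ρ_m − ρ_c) = 4379 m × 2.684 / 0.631 = 18630 m.
Total thickness = T + h + r = 33130 m + 4379 m + 18630 m = 56100 m.

56100 m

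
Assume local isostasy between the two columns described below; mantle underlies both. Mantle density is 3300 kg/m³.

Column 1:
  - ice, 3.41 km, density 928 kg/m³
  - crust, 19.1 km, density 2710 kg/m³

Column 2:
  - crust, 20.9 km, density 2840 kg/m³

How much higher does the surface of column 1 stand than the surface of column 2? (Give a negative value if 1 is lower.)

2.95 km

For any compensation level in the mantle, the mantle terms cancel and isostasy reduces to e = (Σt_1 − Σt_2) − (Σ(ρt)_1 − Σ(ρt)_2) / ρ_m.
Σt_1 = 22.51 km; Σt_2 = 20.9 km; Σ(ρt)_1 = 54925.48; Σ(ρt)_2 = 59356 (in km·kg/m³).
e = (22.51 − 20.9) − (54925.48 − 59356) / 3300 = 2.95 km.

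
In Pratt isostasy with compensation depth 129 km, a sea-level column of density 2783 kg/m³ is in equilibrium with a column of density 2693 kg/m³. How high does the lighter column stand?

ρ_ref D = ρ (D + h) → h = D (ρ_ref − ρ)/ρ.
h = 129 km × (2783 − 2693)/2693 = 4.31 km.

4.31 km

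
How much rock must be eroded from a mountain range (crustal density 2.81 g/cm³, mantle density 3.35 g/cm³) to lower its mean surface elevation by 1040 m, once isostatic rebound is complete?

6450 m

Net drop Δ = e − u = e − e ρ_c/ρ_m = e (ρ_m − ρ_c)/ρ_m.
e = Δ ρ_m/(ρ_m − ρ_c) = 1040 m × 3.35/0.54 = 6450 m.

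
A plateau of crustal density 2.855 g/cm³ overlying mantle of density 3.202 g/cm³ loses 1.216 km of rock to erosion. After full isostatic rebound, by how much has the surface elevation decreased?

Rebound u = e ρ_c/ρ_m = 1.216 km × 2.855/3.202 = 1.084 km.
Net surface drop = e − u = 1.216 km − 1.084 km = e (ρ_m − ρ_c)/ρ_m = 0.132 km.

0.132 km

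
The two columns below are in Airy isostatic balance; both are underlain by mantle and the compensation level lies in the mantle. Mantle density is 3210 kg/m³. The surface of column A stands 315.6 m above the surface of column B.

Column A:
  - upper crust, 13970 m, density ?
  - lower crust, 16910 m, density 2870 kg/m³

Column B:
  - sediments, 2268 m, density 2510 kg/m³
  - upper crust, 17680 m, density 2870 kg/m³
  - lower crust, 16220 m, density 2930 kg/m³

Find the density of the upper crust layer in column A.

Take the compensation level at the base of the deeper column (depth z_c below the surface of column A) and equate Σ ρ_i t_i down to z_c; mantle fills any gap and the z_c terms cancel.
Column A: 13970×ρ + 16910×2870 + (z_c − 30880)×3210
Column B: 315.6×0 + 2268×2510 + 17680×2870 + 16220×2930 + (z_c − 315.6 − 36168)×3210
The z_c×3210 term appears on both sides and cancels. Collect the known terms of each column as K = Σ(ρt)_known − 3210 × (depth of known layers): K_A = 48531700 − 3210×30880 = −50593100; K_B = 103958880 − 3210×(315.6 + 36168) = −13153476.
Balance: K_A + 13970×ρ = K_B, so ρ = (K_B − K_A)/13970 = 37439600/13970 = 2680 kg/m³.

2680 kg/m³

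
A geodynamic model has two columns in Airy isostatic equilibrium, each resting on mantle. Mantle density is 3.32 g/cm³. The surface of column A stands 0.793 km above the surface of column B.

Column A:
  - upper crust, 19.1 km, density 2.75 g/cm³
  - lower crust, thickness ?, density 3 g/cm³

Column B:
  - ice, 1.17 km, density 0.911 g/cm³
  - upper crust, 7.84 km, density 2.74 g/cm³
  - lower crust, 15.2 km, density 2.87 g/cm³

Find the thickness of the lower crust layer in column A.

18.6 km

Take the compensation level at the base of the deeper column (depth z_c below the surface of column A) and equate Σ ρ_i t_i down to z_c; mantle fills any gap and the z_c terms cancel.
Column A: 19.1×2.75 + x×3 + (z_c − 19.1 − x)×3.32
Column B: 0.793×0 + 1.17×0.911 + 7.84×2.74 + 15.2×2.87 + (z_c − 0.793 − 24.21)×3.32
The z_c×3.32 term appears on both sides and cancels. Collect the known terms of each column as K = Σ(ρt)_known − 3.32 × (depth of known layers): K_A = 52.525 − 3.32×19.1 = −10.887; K_B = 66.17147 − 3.32×(0.793 + 24.21) = −16.83849.
Balance: K_A − x×(3.32 − 3) = K_B, so x = (K_A − K_B)/(3.32 − 3) = 5.95149/0.32 = 18.6 km.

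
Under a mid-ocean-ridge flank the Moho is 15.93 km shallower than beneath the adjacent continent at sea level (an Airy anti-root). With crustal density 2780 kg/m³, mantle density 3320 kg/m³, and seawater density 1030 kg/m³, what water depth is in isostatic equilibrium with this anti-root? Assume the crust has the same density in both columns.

4.92 km

Replacing a thickness d of crust by seawater at the top must be balanced by replacing crust with mantle at the base: d (ρ_c − ρ_w) = a (ρ_m − ρ_c).
d = a (ρ_m − ρ_c)/(ρ_c − ρ_w) = 15.93 km × 540/1750 = 4.92 km.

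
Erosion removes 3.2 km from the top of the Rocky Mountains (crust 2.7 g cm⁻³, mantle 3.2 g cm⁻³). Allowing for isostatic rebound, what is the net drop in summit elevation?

0.5 km

Rebound u = e ρ_c/ρ_m = 3.2 km × 2.7/3.2 = 2.7 km.
Net surface drop = e − u = 3.2 km − 2.7 km = e (ρ_m − ρ_c)/ρ_m = 0.5 km.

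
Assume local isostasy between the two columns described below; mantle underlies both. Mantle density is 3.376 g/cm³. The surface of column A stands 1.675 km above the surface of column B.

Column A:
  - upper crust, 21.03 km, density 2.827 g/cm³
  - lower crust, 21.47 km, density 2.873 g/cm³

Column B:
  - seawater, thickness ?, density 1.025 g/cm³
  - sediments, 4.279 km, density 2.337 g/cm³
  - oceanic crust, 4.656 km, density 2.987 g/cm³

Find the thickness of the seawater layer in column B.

Take the compensation level at the base of the deeper column (depth z_c below the surface of column A) and equate Σ ρ_i t_i down to z_c; mantle fills any gap and the z_c terms cancel.
Column A: 21.03×2.827 + 21.47×2.873 + (z_c − 42.5)×3.376
Column B: 1.675×0 + x×1.025 + 4.279×2.337 + 4.656×2.987 + (z_c − 1.675 − 8.935 − x)×3.376
The z_c×3.376 term appears on both sides and cancels. Collect the known terms of each column as K = Σ(ρt)_known − 3.376 × (depth of known layers): K_A = 121.13512 − 3.376×42.5 = −22.34488; K_B = 23.907495 − 3.376×(1.675 + 8.935) = −11.911865.
Balance: K_A = K_B − x×(3.376 − 1.025), so x = (K_B − K_A)/(3.376 − 1.025) = 10.433/2.351 = 4.44 km.

4.44 km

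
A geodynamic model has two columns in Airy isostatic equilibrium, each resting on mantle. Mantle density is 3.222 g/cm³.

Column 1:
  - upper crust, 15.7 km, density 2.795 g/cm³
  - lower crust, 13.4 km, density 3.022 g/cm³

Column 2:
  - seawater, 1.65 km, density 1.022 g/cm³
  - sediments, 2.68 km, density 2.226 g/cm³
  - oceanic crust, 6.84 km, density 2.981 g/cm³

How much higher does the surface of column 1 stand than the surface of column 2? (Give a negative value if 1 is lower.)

0.446 km

For any compensation level in the mantle, the mantle terms cancel and isostasy reduces to e = (Σt_1 − Σt_2) − (Σ(ρt)_1 − Σ(ρt)_2) / ρ_m.
Σt_1 = 29.1 km; Σt_2 = 11.17 km; Σ(ρt)_1 = 84.3763; Σ(ρt)_2 = 28.04202 (in km·g/cm³).
e = (29.1 − 11.17) − (84.3763 − 28.04202) / 3.222 = 0.446 km.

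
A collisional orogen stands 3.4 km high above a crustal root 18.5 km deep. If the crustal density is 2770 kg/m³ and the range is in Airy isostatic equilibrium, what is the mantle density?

Airy balance: ρ_c h = (ρ_m − ρ_c) r → ρ_m = ρ_c (1 + h/r).
ρ_m = 2770 × (1 + 3.4 km/18.5 km) = 3280 kg/m³.

3280 kg/m³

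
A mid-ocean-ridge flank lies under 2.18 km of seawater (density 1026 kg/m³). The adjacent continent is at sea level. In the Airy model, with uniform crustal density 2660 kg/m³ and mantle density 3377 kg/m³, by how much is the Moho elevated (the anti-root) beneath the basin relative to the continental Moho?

For local isostatic compensation: replacing crust with seawater at the top is compensated by replacing crust with mantle at the base: d (ρ_c − ρ_w) = a (ρ_m − ρ_c).
a = d (ρ_c − ρ_w)/(ρ_m − ρ_c) = 2.18 km × 1634/717 = 4.97 km.

4.97 km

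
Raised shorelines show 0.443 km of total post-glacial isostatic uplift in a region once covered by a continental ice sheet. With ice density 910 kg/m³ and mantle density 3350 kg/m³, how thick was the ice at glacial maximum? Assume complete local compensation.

u = t ρ_ice/ρ_m → t = u ρ_m/ρ_ice = 0.443 km × 3350/910 = 1.63 km.

1.63 km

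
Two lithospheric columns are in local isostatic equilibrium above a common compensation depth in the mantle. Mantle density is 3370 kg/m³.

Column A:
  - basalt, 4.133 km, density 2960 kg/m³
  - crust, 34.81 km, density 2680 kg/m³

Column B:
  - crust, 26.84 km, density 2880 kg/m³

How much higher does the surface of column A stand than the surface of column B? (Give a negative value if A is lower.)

For any compensation level in the mantle, the mantle terms cancel and isostasy reduces to e = (Σt_A − Σt_B) − (Σ(ρt)_A − Σ(ρt)_B) / ρ_m.
Σt_A = 38.943 km; Σt_B = 26.84 km; Σ(ρt)_A = 105524.48; Σ(ρt)_B = 77299.2 (in km·kg/m³).
e = (38.943 − 26.84) − (105524.48 − 77299.2) / 3370 = 3.73 km.

3.73 km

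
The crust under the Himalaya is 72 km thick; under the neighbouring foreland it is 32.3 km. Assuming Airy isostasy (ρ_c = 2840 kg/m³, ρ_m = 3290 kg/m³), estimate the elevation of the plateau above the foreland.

Excess crust Δ = 72 km − 32.3 km = 39.7 km, split between elevation h and root r with h + r = Δ.
Airy balance ρ_c h = (ρ_m − ρ_c) r gives r = h ρ_c/(ρ_m − ρ_c), so h (1 + ρ_c/(ρ_m − ρ_c)) = Δ, i.e. h = Δ (ρ_m − ρ_c)/ρ_m.
h = 39.7 km × 450/3290 = 5.43 km.

5.43 km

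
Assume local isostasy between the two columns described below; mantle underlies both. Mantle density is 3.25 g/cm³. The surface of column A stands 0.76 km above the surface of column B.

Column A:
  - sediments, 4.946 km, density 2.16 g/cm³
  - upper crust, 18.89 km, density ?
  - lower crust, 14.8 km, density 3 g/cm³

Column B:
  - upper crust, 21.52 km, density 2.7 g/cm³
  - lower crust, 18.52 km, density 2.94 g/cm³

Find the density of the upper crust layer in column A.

2.67 g/cm³

Take the compensation level at the base of the deeper column (depth z_c below the surface of column A) and equate Σ ρ_i t_i down to z_c; mantle fills any gap and the z_c terms cancel.
Column A: 4.946×2.16 + 18.89×ρ + 14.8×3 + (z_c − 38.636)×3.25
Column B: 0.76×0 + 21.52×2.7 + 18.52×2.94 + (z_c − 0.76 − 40.04)×3.25
The z_c×3.25 term appears on both sides and cancels. Collect the known terms of each column as K = Σ(ρt)_known − 3.25 × (depth of known layers): K_A = 55.08336 − 3.25×38.636 = −70.48364; K_B = 112.5528 − 3.25×(0.76 + 40.04) = −20.0472.
Balance: K_A + 18.89×ρ = K_B, so ρ = (K_B − K_A)/18.89 = 50.4364/18.89 = 2.67 g/cm³.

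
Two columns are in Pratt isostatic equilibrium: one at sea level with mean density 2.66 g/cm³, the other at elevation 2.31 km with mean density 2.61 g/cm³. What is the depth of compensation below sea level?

121 km

ρ_ref D = ρ (D + h) → D (ρ_ref − ρ) = ρ h.
D = ρ h/(ρ_ref − ρ) = 2.61 × 2.31 km/(2.66 − 2.61) = 121 km.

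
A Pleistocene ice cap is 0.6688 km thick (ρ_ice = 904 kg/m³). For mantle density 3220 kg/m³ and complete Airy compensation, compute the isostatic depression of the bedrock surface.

For local isostatic compensation: the ice load ρ_ice t is balanced by mantle displaced below, ρ_m s.
s = t ρ_ice / ρ_m = 0.6688 km × 904/3220 = 0.188 km.

0.188 km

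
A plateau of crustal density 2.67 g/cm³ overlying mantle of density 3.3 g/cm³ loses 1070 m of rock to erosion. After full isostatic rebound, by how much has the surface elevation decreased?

Rebound u = e ρ_c/ρ_m = 1070 m × 2.67/3.3 = 865.7 m.
Net surface drop = e − u = 1070 m − 865.7 m = e (ρ_m − ρ_c)/ρ_m = 204 m.

204 m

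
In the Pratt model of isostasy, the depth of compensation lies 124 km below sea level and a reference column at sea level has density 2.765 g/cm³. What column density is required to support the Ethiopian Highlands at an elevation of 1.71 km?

Pratt balance: ρ_ref D = ρ (D + h).
ρ = ρ_ref D/(D + h) = 2.765 × 124 km/(124 km + 1.71 km) = 2.73 g/cm³.

2.73 g/cm³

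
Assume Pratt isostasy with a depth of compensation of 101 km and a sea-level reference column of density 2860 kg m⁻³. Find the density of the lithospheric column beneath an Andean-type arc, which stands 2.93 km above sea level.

Pratt balance: ρ_ref D = ρ (D + h).
ρ = ρ_ref D/(D + h) = 2860 × 101 km/(101 km + 2.93 km) = 2780 kg m⁻³.

2780 kg m⁻³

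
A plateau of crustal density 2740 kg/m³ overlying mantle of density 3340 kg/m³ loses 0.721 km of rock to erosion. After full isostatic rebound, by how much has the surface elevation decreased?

0.13 km

Rebound u = e ρ_c/ρ_m = 0.721 km × 2740/3340 = 0.5915 km.
Net surface drop = e − u = 0.721 km − 0.5915 km = e (ρ_m − ρ_c)/ρ_m = 0.13 km.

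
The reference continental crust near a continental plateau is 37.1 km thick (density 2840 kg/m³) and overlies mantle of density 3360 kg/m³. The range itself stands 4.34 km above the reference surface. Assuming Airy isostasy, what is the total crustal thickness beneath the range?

65.1 km

Root depth r = h ρ_c / (ρ_m − ρ_c) = 4.34 km × 2840 / 520 = 23.7 km.
Total thickness = T + h + r = 37.1 km + 4.34 km + 23.7 km = 65.1 km.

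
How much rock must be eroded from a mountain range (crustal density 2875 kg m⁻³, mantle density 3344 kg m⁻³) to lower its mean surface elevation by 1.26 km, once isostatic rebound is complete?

8.98 km

Net drop Δ = e − u = e − e ρ_c/ρ_m = e (ρ_m − ρ_c)/ρ_m.
e = Δ ρ_m/(ρ_m − ρ_c) = 1.26 km × 3344/469 = 8.98 km.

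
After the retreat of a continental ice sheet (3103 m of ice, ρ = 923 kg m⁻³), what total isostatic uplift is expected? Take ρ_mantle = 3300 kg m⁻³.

868 m

Removing the load lets mantle flow back in; uplift u satisfies ρ_ice t = ρ_m u.
u = t ρ_ice/ρ_m = 3103 m × 923/3300 = 868 m.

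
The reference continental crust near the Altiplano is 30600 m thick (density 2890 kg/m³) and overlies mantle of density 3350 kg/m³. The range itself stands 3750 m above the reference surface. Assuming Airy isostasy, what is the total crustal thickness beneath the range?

57900 m

Root depth r = h ρ_c / (ρ_m − ρ_c) = 3750 m × 2890 / 460 = 23560 m.
Total thickness = T + h + r = 30600 m + 3750 m + 23560 m = 57900 m.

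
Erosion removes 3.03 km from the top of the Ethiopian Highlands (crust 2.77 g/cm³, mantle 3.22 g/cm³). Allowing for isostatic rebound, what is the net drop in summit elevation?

0.423 km

Rebound u = e ρ_c/ρ_m = 3.03 km × 2.77/3.22 = 2.607 km.
Net surface drop = e − u = 3.03 km − 2.607 km = e (ρ_m − ρ_c)/ρ_m = 0.423 km.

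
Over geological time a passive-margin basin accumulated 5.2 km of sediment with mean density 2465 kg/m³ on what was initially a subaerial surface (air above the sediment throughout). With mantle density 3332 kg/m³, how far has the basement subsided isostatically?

Subaerial load: s = t ρ_sed / ρ_m = 5.2 km × 2465/3332 = 3.85 km.

3.85 km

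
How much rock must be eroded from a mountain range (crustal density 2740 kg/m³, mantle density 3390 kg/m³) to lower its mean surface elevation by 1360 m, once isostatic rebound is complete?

Net drop Δ = e − u = e − e ρ_c/ρ_m = e (ρ_m − ρ_c)/ρ_m.
e = Δ ρ_m/(ρ_m − ρ_c) = 1360 m × 3390/650 = 7090 m.

7090 m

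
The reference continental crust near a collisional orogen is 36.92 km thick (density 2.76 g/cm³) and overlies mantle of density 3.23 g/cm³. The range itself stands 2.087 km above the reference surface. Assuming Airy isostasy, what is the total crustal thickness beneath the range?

51.3 km

Root depth r = h ρ_c / (ρ_m − ρ_c) = 2.087 km × 2.76 / 0.47 = 12.26 km.
Total thickness = T + h + r = 36.92 km + 2.087 km + 12.26 km = 51.3 km.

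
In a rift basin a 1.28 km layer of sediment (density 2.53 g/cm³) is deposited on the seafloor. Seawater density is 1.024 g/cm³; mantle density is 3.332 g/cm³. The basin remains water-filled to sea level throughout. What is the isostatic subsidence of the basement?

0.835 km

Submarine loading: the sediment displaces seawater, and the subsidence is in turn flooded, so s (ρ_m − ρ_w) = t (ρ_sed − ρ_w).
s = 1.28 km × (2.53 − 1.024) / (3.332 − 1.024) = 0.835 km.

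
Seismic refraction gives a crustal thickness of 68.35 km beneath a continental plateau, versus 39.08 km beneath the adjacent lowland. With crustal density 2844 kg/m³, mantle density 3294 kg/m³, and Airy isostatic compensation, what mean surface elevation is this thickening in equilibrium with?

4 km

Excess crust Δ = 68.35 km − 39.08 km = 29.27 km, split between elevation h and root r with h + r = Δ.
Airy balance ρ_c h = (ρ_m − ρ_c) r gives r = h ρ_c/(ρ_m − ρ_c), so h (1 + ρ_c/(ρ_m − ρ_c)) = Δ, i.e. h = Δ (ρ_m − ρ_c)/ρ_m.
h = 29.27 km × 450/3294 = 4 km.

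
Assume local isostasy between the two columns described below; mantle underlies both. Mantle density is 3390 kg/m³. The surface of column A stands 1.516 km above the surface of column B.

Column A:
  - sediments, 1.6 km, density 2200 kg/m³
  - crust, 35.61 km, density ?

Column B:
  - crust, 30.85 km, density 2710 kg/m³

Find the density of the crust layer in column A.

Take the compensation level at the base of the deeper column (depth z_c below the surface of column A) and equate Σ ρ_i t_i down to z_c; mantle fills any gap and the z_c terms cancel.
Column A: 1.6×2200 + 35.61×ρ + (z_c − 37.21)×3390
Column B: 1.516×0 + 30.85×2710 + (z_c − 1.516 − 30.85)×3390
The z_c×3390 term appears on both sides and cancels. Collect the known terms of each column as K = Σ(ρt)_known − 3390 × (depth of known layers): K_A = 3520 − 3390×37.21 = −122621.9; K_B = 83603.5 − 3390×(1.516 + 30.85) = −26117.24.
Balance: K_A + 35.61×ρ = K_B, so ρ = (K_B − K_A)/35.61 = 96504.7/35.61 = 2710 kg/m³.

2710 kg/m³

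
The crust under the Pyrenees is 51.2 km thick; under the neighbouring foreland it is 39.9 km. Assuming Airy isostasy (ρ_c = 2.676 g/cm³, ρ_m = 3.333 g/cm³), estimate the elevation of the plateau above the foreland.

Excess crust Δ = 51.2 km − 39.9 km = 11.3 km, split between elevation h and root r with h + r = Δ.
Airy balance ρ_c h = (ρ_m − ρ_c) r gives r = h ρ_c/(ρ_m − ρ_c), so h (1 + ρ_c/(ρ_m − ρ_c)) = Δ, i.e. h = Δ (ρ_m − ρ_c)/ρ_m.
h = 11.3 km × 0.657/3.333 = 2.23 km.

2.23 km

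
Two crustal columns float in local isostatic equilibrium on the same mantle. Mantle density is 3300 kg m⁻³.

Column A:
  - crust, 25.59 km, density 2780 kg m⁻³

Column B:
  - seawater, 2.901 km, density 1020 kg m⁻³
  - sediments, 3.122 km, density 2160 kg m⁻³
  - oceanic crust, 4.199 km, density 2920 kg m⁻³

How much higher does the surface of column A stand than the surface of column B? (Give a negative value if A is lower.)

0.466 km

For any compensation level in the mantle, the mantle terms cancel and isostasy reduces to e = (Σt_A − Σt_B) − (Σ(ρt)_A − Σ(ρt)_B) / ρ_m.
Σt_A = 25.59 km; Σt_B = 10.222 km; Σ(ρt)_A = 71140.2; Σ(ρt)_B = 21963.62 (in km·kg m⁻³).
e = (25.59 − 10.222) − (71140.2 − 21963.62) / 3300 = 0.466 km.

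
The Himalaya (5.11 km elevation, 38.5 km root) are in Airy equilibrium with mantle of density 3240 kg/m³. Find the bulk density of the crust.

ρ_c h = (ρ_m − ρ_c) r → ρ_c (h + r) = ρ_m r → ρ_c = ρ_m r / (h + r).
ρ_c = 3240 × 38.5 km / (5.11 km + 38.5 km) = 2860 kg/m³.

2860 kg/m³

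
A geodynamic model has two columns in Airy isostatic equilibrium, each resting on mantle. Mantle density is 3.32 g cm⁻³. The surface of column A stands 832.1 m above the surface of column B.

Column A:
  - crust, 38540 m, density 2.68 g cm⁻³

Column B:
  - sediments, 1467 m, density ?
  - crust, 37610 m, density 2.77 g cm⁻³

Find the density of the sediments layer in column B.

Take the compensation level at the base of the deeper column (depth z_c below the surface of column A) and equate Σ ρ_i t_i down to z_c; mantle fills any gap and the z_c terms cancel.
Column A: 38540×2.68 + (z_c − 38540)×3.32
Column B: 832.1×0 + 1467×ρ + 37610×2.77 + (z_c − 832.1 − 39077)×3.32
The z_c×3.32 term appears on both sides and cancels. Collect the known terms of each column as K = Σ(ρt)_known − 3.32 × (depth of known layers): K_A = 103287.2 − 3.32×38540 = −24665.6; K_B = 104179.7 − 3.32×(832.1 + 39077) = −28318.512.
Balance: K_A = K_B + 1467×ρ, so ρ = (K_A − K_B)/1467 = 3652.91/1467 = 2.49 g cm⁻³.

2.49 g cm⁻³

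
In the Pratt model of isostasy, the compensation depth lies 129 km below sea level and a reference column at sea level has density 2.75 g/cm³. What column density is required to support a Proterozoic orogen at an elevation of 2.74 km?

Pratt balance: ρ_ref D = ρ (D + h).
ρ = ρ_ref D/(D + h) = 2.75 × 129 km/(129 km + 2.74 km) = 2.69 g/cm³.

2.69 g/cm³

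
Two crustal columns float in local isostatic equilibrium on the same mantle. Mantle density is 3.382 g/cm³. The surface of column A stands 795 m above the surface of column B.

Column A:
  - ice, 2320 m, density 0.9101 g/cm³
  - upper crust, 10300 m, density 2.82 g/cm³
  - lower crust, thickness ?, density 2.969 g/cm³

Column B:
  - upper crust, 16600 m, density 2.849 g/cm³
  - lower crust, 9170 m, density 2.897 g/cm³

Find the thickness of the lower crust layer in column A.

10800 m

Take the compensation level at the base of the deeper column (depth z_c below the surface of column A) and equate Σ ρ_i t_i down to z_c; mantle fills any gap and the z_c terms cancel.
Column A: 2320×0.9101 + 10300×2.82 + x×2.969 + (z_c − 12620 − x)×3.382
Column B: 795×0 + 16600×2.849 + 9170×2.897 + (z_c − 795 − 25770)×3.382
The z_c×3.382 term appears on both sides and cancels. Collect the known terms of each column as K = Σ(ρt)_known − 3.382 × (depth of known layers): K_A = 31157.432 − 3.382×12620 = −11523.408; K_B = 73858.89 − 3.382×(795 + 25770) = −15983.94.
Balance: K_A − x×(3.382 − 2.969) = K_B, so x = (K_A − K_B)/(3.382 − 2.969) = 4460.53/0.413 = 10800 m.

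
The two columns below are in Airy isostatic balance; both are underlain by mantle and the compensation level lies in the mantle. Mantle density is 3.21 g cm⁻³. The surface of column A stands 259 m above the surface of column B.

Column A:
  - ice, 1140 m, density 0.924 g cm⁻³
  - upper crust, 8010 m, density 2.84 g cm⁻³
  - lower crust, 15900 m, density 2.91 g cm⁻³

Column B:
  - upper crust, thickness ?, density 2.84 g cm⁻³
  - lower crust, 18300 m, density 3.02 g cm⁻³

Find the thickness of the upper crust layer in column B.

Take the compensation level at the base of the deeper column (depth z_c below the surface of column A) and equate Σ ρ_i t_i down to z_c; mantle fills any gap and the z_c terms cancel.
Column A: 1140×0.924 + 8010×2.84 + 15900×2.91 + (z_c − 25050)×3.21
Column B: 259×0 + x×2.84 + 18300×3.02 + (z_c − 259 − 18300 − x)×3.21
The z_c×3.21 term appears on both sides and cancels. Collect the known terms of each column as K = Σ(ρt)_known − 3.21 × (depth of known layers): K_A = 70070.76 − 3.21×25050 = −10339.74; K_B = 55266 − 3.21×(259 + 18300) = −4308.39.
Balance: K_A = K_B − x×(3.21 − 2.84), so x = (K_B − K_A)/(3.21 − 2.84) = 6031.35/0.37 = 16300 m.

16300 m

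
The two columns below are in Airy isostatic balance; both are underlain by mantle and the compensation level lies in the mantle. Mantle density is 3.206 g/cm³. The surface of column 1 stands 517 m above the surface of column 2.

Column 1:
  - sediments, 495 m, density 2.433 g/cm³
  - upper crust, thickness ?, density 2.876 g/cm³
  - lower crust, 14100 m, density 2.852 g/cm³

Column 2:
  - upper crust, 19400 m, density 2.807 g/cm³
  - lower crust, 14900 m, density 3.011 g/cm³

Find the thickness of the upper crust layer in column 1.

21000 m

Take the compensation level at the base of the deeper column (depth z_c below the surface of column 1) and equate Σ ρ_i t_i down to z_c; mantle fills any gap and the z_c terms cancel.
Column 1: 495×2.433 + x×2.876 + 14100×2.852 + (z_c − 14595 − x)×3.206
Column 2: 517×0 + 19400×2.807 + 14900×3.011 + (z_c − 517 − 34300)×3.206
The z_c×3.206 term appears on both sides and cancels. Collect the known terms of each column as K = Σ(ρt)_known − 3.206 × (depth of known layers): K_1 = 41417.535 − 3.206×14595 = −5374.035; K_2 = 99319.7 − 3.206×(517 + 34300) = −12303.602.
Balance: K_1 − x×(3.206 − 2.876) = K_2, so x = (K_1 − K_2)/(3.206 − 2.876) = 6929.57/0.33 = 21000 m.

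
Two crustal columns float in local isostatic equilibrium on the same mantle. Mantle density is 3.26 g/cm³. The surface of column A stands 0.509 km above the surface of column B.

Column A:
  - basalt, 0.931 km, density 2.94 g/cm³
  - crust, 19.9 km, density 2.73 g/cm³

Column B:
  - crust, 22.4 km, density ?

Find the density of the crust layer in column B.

2.85 g/cm³

Take the compensation level at the base of the deeper column (depth z_c below the surface of column A) and equate Σ ρ_i t_i down to z_c; mantle fills any gap and the z_c terms cancel.
Column A: 0.931×2.94 + 19.9×2.73 + (z_c − 20.831)×3.26
Column B: 0.509×0 + 22.4×ρ + (z_c − 0.509 − 22.4)×3.26
The z_c×3.26 term appears on both sides and cancels. Collect the known terms of each column as K = Σ(ρt)_known − 3.26 × (depth of known layers): K_A = 57.06414 − 3.26×20.831 = −10.84492; K_B = 0 − 3.26×(0.509 + 22.4) = −74.68334.
Balance: K_A = K_B + 22.4×ρ, so ρ = (K_A − K_B)/22.4 = 63.8384/22.4 = 2.85 g/cm³.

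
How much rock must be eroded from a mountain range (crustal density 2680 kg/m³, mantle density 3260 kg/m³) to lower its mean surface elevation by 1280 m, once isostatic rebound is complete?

Net drop Δ = e − u = e − e ρ_c/ρ_m = e (ρ_m − ρ_c)/ρ_m.
e = Δ ρ_m/(ρ_m − ρ_c) = 1280 m × 3260/580 = 7190 m.

7190 m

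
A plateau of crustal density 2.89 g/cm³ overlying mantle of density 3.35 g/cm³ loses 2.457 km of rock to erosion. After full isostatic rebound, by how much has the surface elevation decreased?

Rebound u = e ρ_c/ρ_m = 2.457 km × 2.89/3.35 = 2.12 km.
Net surface drop = e − u = 2.457 km − 2.12 km = e (ρ_m − ρ_c)/ρ_m = 0.337 km.

0.337 km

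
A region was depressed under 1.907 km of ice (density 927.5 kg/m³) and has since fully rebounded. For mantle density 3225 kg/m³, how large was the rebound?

Removing the load lets mantle flow back in; uplift u satisfies ρ_ice t = ρ_m u.
u = t ρ_ice/ρ_m = 1.907 km × 927.5/3225 = 0.548 km.

0.548 km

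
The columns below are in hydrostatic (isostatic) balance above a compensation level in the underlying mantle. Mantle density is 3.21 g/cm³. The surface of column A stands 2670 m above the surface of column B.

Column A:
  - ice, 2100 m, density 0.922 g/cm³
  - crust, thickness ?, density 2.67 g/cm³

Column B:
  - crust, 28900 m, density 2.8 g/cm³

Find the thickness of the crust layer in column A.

28900 m

Take the compensation level at the base of the deeper column (depth z_c below the surface of column A) and equate Σ ρ_i t_i down to z_c; mantle fills any gap and the z_c terms cancel.
Column A: 2100×0.922 + x×2.67 + (z_c − 2100 − x)×3.21
Column B: 2670×0 + 28900×2.8 + (z_c − 2670 − 28900)×3.21
The z_c×3.21 term appears on both sides and cancels. Collect the known terms of each column as K = Σ(ρt)_known − 3.21 × (depth of known layers): K_A = 1936.2 − 3.21×2100 = −4804.8; K_B = 80920 − 3.21×(2670 + 28900) = −20419.7.
Balance: K_A − x×(3.21 − 2.67) = K_B, so x = (K_A − K_B)/(3.21 − 2.67) = 15614.9/0.54 = 28900 m.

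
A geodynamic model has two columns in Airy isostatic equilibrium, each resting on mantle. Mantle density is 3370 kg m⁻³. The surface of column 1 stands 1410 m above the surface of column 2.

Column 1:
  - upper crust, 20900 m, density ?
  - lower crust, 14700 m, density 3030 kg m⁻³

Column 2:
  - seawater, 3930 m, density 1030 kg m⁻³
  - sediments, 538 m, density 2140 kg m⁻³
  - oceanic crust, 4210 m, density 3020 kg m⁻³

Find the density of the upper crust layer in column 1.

Take the compensation level at the base of the deeper column (depth z_c below the surface of column 1) and equate Σ ρ_i t_i down to z_c; mantle fills any gap and the z_c terms cancel.
Column 1: 20900×ρ + 14700×3030 + (z_c − 35600)×3370
Column 2: 1410×0 + 3930×1030 + 538×2140 + 4210×3020 + (z_c − 1410 − 8678)×3370
The z_c×3370 term appears on both sides and cancels. Collect the known terms of each column as K = Σ(ρt)_known − 3370 × (depth of known layers): K_1 = 44541000 − 3370×35600 = −75431000; K_2 = 17913420 − 3370×(1410 + 8678) = −16083140.
Balance: K_1 + 20900×ρ = K_2, so ρ = (K_2 − K_1)/20900 = 59347900/20900 = 2840 kg m⁻³.

2840 kg m⁻³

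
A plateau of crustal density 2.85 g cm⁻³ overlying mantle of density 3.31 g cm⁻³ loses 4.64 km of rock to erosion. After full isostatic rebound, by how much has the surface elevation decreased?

0.645 km

Rebound u = e ρ_c/ρ_m = 4.64 km × 2.85/3.31 = 3.995 km.
Net surface drop = e − u = 4.64 km − 3.995 km = e (ρ_m − ρ_c)/ρ_m = 0.645 km.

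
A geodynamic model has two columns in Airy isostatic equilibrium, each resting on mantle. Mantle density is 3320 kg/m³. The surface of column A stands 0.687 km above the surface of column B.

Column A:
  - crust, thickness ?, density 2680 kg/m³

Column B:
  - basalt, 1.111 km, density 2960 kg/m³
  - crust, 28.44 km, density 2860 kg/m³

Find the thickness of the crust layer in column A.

24.6 km

Take the compensation level at the base of the deeper column (depth z_c below the surface of column A) and equate Σ ρ_i t_i down to z_c; mantle fills any gap and the z_c terms cancel.
Column A: x×2680 + (z_c − 0 − x)×3320
Column B: 0.687×0 + 1.111×2960 + 28.44×2860 + (z_c − 0.687 − 29.551)×3320
The z_c×3320 term appears on both sides and cancels. Collect the known terms of each column as K = Σ(ρt)_known − 3320 × (depth of known layers): K_A = 0 − 3320×0 = 0; K_B = 84626.96 − 3320×(0.687 + 29.551) = −15763.2.
Balance: K_A − x×(3320 − 2680) = K_B, so x = (K_A − K_B)/(3320 − 2680) = 15763.2/640 = 24.6 km.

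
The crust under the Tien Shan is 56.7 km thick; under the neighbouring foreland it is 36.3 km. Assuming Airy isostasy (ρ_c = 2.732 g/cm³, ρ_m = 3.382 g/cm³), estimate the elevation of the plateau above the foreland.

Excess crust Δ = 56.7 km − 36.3 km = 20.4 km, split between elevation h and root r with h + r = Δ.
Airy balance ρ_c h = (ρ_m − ρ_c) r gives r = h ρ_c/(ρ_m − ρ_c), so h (1 + ρ_c/(ρ_m − ρ_c)) = Δ, i.e. h = Δ (ρ_m − ρ_c)/ρ_m.
h = 20.4 km × 0.65/3.382 = 3.92 km.

3.92 km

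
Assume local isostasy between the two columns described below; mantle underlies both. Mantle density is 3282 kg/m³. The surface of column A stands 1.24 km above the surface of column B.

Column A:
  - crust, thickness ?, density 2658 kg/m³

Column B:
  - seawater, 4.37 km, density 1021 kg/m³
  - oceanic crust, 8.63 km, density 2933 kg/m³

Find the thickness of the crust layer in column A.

Take the compensation level at the base of the deeper column (depth z_c below the surface of column A) and equate Σ ρ_i t_i down to z_c; mantle fills any gap and the z_c terms cancel.
Column A: x×2658 + (z_c − 0 − x)×3282
Column B: 1.24×0 + 4.37×1021 + 8.63×2933 + (z_c − 1.24 − 13)×3282
The z_c×3282 term appears on both sides and cancels. Collect the known terms of each column as K = Σ(ρt)_known − 3282 × (depth of known layers): K_A = 0 − 3282×0 = 0; K_B = 29773.56 − 3282×(1.24 + 13) = −16962.12.
Balance: K_A − x×(3282 − 2658) = K_B, so x = (K_A − K_B)/(3282 − 2658) = 16962.1/624 = 27.2 km.

27.2 km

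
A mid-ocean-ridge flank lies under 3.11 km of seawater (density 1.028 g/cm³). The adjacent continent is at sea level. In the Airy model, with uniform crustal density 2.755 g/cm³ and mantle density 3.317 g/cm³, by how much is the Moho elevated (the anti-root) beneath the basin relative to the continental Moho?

9.56 km

For local isostatic compensation: replacing crust with seawater at the top is compensated by replacing crust with mantle at the base: d (ρ_c − ρ_w) = a (ρ_m − ρ_c).
a = d (ρ_c − ρ_w)/(ρ_m − ρ_c) = 3.11 km × 1.727/0.562 = 9.56 km.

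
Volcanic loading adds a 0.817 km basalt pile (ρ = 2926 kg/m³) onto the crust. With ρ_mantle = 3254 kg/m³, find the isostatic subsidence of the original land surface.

Subaerial loading: s = t ρ_load / ρ_m.
s = 0.817 km × 2926/3254 = 0.735 km.

0.735 km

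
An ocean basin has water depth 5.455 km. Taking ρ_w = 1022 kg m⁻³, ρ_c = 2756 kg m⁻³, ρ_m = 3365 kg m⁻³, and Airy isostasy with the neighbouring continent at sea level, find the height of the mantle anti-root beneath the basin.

Balancing pressure at the compensation depth: replacing crust with seawater at the top is compensated by replacing crust with mantle at the base: d (ρ_c − ρ_w) = a (ρ_m − ρ_c).
a = d (ρ_c − ρ_w)/(ρ_m − ρ_c) = 5.455 km × 1734/609 = 15.5 km.

15.5 km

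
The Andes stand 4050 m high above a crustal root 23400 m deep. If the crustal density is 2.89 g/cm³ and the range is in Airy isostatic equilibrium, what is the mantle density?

Airy balance: ρ_c h = (ρ_m − ρ_c) r → ρ_m = ρ_c (1 + h/r).
ρ_m = 2.89 × (1 + 4050 m/23400 m) = 3.39 g/cm³.

3.39 g/cm³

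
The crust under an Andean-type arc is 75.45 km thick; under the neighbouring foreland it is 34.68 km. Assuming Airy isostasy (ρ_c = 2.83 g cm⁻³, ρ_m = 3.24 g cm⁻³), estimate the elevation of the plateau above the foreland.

5.16 km

Excess crust Δ = 75.45 km − 34.68 km = 40.77 km, split between elevation h and root r with h + r = Δ.
Airy balance ρ_c h = (ρ_m − ρ_c) r gives r = h ρ_c/(ρ_m − ρ_c), so h (1 + ρ_c/(ρ_m − ρ_c)) = Δ, i.e. h = Δ (ρ_m − ρ_c)/ρ_m.
h = 40.77 km × 0.41/3.24 = 5.16 km.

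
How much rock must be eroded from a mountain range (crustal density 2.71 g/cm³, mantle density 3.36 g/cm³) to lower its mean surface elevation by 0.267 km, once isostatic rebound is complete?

1.38 km

Net drop Δ = e − u = e − e ρ_c/ρ_m = e (ρ_m − ρ_c)/ρ_m.
e = Δ ρ_m/(ρ_m − ρ_c) = 0.267 km × 3.36/0.65 = 1.38 km.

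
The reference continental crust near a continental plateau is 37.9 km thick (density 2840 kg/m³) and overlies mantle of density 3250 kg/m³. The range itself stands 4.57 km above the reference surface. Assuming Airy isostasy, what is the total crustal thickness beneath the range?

74.1 km

Root depth r = h ρ_c / (ρ_m − ρ_c) = 4.57 km × 2840 / 410 = 31.66 km.
Total thickness = T + h + r = 37.9 km + 4.57 km + 31.66 km = 74.1 km.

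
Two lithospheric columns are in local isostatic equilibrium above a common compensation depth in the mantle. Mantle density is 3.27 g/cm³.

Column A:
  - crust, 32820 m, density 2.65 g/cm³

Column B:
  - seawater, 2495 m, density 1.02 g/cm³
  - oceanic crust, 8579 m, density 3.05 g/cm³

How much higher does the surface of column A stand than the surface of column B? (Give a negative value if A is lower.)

3930 m

For any compensation level in the mantle, the mantle terms cancel and isostasy reduces to e = (Σt_A − Σt_B) − (Σ(ρt)_A − Σ(ρt)_B) / ρ_m.
Σt_A = 32820 m; Σt_B = 11074 m; Σ(ρt)_A = 86973; Σ(ρt)_B = 28710.85 (in m·g/cm³).
e = (32820 − 11074) − (86973 − 28710.85) / 3.27 = 3930 m.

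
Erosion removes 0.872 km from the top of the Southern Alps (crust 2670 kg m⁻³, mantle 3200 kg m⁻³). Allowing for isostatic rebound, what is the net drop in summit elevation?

Rebound u = e ρ_c/ρ_m = 0.872 km × 2670/3200 = 0.7276 km.
Net surface drop = e − u = 0.872 km − 0.7276 km = e (ρ_m − ρ_c)/ρ_m = 0.144 km.

0.144 km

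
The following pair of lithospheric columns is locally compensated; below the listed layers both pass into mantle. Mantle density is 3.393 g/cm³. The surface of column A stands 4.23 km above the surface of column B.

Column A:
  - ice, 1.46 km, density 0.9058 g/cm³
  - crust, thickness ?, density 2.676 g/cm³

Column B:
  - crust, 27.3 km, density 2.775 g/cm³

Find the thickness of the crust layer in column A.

Take the compensation level at the base of the deeper column (depth z_c below the surface of column A) and equate Σ ρ_i t_i down to z_c; mantle fills any gap and the z_c terms cancel.
Column A: 1.46×0.9058 + x×2.676 + (z_c − 1.46 − x)×3.393
Column B: 4.23×0 + 27.3×2.775 + (z_c − 4.23 − 27.3)×3.393
The z_c×3.393 term appears on both sides and cancels. Collect the known terms of each column as K = Σ(ρt)_known − 3.393 × (depth of known layers): K_A = 1.322468 − 3.393×1.46 = −3.631312; K_B = 75.7575 − 3.393×(4.23 + 27.3) = −31.22379.
Balance: K_A − x×(3.393 − 2.676) = K_B, so x = (K_A − K_B)/(3.393 − 2.676) = 27.5925/0.717 = 38.5 km.

38.5 km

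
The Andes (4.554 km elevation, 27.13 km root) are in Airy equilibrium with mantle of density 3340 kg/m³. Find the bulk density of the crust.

2860 kg/m³

ρ_c h = (ρ_m − ρ_c) r → ρ_c (h + r) = ρ_m r → ρ_c = ρ_m r / (h + r).
ρ_c = 3340 × 27.13 km / (4.554 km + 27.13 km) = 2860 kg/m³.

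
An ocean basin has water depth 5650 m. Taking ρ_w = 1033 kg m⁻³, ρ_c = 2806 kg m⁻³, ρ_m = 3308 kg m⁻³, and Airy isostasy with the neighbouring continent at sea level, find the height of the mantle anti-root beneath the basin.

20000 m

Isostatic balance requires: replacing crust with seawater at the top is compensated by replacing crust with mantle at the base: d (ρ_c − ρ_w) = a (ρ_m − ρ_c).
a = d (ρ_c − ρ_w)/(ρ_m − ρ_c) = 5650 m × 1773/502 = 20000 m.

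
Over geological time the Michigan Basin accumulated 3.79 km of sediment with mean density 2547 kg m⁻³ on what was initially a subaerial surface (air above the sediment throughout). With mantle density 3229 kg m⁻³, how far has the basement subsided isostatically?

Subaerial load: s = t ρ_sed / ρ_m = 3.79 km × 2547/3229 = 2.99 km.

2.99 km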